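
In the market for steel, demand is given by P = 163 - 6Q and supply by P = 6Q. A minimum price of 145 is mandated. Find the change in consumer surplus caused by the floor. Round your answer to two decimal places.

Free-market equilibrium: 163 - 6Q = 6Q gives Q* = 13.5833, P* = 81.5.
At the floor price 145, quantity demanded is (163 - 145)/6 = 3; demand is the short side, so Q = 3 trades at P = 145.
CS goes from (1/2)(13.5833)(81.5) = 553.5208 to 27 (computed as (163 - 145)(3) - (1/2)(6)(3)^2), a change of -526.5208.

-526.52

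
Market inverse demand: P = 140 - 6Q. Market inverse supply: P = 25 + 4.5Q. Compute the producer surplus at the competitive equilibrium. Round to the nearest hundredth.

Setting demand equal to supply, 115 = 10.5Q, so Q* = 10.9524 and P* = 74.2857.
PS is the area between P* and the supply curve from 0 to Q*: (1/2)(10.9524)(49.2857) = 269.898.

269.90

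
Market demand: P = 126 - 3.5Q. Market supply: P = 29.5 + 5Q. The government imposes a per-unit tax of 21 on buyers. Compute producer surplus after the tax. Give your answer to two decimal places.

197.24

Without the tax, 126 - 3.5Q = 29.5 + 5Q so Q* = 11.3529 and P* = 86.2647.
A tax on buyers shifts demand down by 21: (126 - 21) - 3.5Q = 29.5 + 5Q, so Q_t = 8.8824. Buyers pay P_b = 94.9118; sellers receive P_s = P_b - 21 = 73.9118.
PS = (1/2)(Q_t)(P_s - 29.5) = (1/2)(8.8824)(44.4118) = 197.2405.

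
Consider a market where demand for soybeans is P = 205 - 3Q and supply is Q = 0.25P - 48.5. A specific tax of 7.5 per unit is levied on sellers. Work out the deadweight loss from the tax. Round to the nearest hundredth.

Rewriting supply in inverse form: P = 194 + 4Q.
Pre-tax equilibrium: 205 - 3Q = 194 + 4Q gives Q* = 1.5714, P* = 200.2857.
With the tax, sellers need 7.5 more per unit: 205 - 3Q = 194 + 4Q + 7.5, so Q_t = 0.5. Buyers pay P_b = 203.5; sellers receive P_s = P_b - 7.5 = 196.
Deadweight loss is the triangle between the curves from Q_t to Q*: (1/2)(1.5714 - 0.5)(7.5) = 4.0179.

4.02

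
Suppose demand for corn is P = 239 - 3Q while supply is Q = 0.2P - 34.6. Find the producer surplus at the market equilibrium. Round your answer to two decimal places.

170.16

Rewriting supply in inverse form: P = 173 + 5Q.
Equilibrium: 239 - 3Q = 173 + 5Q, so Q* = 8.25 and P* = 214.25.
Producer surplus is the triangle above supply below P*: (1/2)(8.25)(214.25 - 173) = (1/2)(8.25)(41.25) = 170.1562.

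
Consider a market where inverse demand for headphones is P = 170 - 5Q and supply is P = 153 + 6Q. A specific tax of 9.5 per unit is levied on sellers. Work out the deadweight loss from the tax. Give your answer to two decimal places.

Pre-tax equilibrium: 170 - 5Q = 153 + 6Q gives Q* = 1.5455, P* = 162.2727.
A tax on sellers shifts supply up by 9.5: 170 - 5Q = 153 + 6Q + 9.5, so Q_t = 0.6818. Buyers pay P_b = 166.5909; sellers receive P_s = P_b - 9.5 = 157.0909.
The welfare triangle lost has base Q* - Q_t = 0.8636 and height t = 9.5, so DWL = (1/2)(0.8636)(9.5) = 4.1023.

4.10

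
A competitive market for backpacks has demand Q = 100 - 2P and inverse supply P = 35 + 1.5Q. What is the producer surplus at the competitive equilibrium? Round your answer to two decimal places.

Rewriting demand in inverse form: P = 50 - 0.5Q.
Set 50 - 0.5Q = 35 + 1.5Q, which gives 15 = 2Q, so Q* = 7.5 and P* = 50 - 0.5(7.5) = 46.25.
Producer surplus is the triangle above supply below P*: (1/2)(7.5)(46.25 - 35) = (1/2)(7.5)(11.25) = 42.1875.

42.19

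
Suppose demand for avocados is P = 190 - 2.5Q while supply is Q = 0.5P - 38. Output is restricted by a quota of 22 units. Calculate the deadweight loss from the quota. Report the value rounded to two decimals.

25.00

Rewriting supply in inverse form: P = 76 + 2Q.
Without the quota, 190 - 2.5Q = 76 + 2Q gives Q* = 25.3333.
At Q = 22 the demand price is 190 - 2.5(22) = 135 and the supply price is 76 + 2(22) = 120.
Deadweight loss is the triangle between the curves from 22 to 25.3333: (1/2)(135 - 120)(25.3333 - 22) = 25.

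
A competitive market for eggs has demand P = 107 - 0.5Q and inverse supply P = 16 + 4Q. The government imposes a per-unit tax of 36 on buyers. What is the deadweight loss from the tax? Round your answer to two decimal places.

Pre-tax equilibrium: 107 - 0.5Q = 16 + 4Q gives Q* = 20.2222, P* = 96.8889.
With the tax, buyers' net willingness to pay falls by 36: (107 - 36) - 0.5Q = 16 + 4Q, so Q_t = 12.2222. Buyers pay P_b = 100.8889; sellers receive P_s = P_b - 36 = 64.8889.
Deadweight loss is the triangle between the curves from Q_t to Q*: (1/2)(20.2222 - 12.2222)(36) = 144.

144.00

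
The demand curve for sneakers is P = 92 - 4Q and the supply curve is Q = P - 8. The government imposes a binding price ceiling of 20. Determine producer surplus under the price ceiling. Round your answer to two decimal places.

72.00

Rewriting supply in inverse form: P = 8 + Q.
Without the control, 92 - 4Q = 8 + Q so Q* = 16.8 and P* = 24.8.
At the ceiling price 20, quantity supplied is (20 - 8)/1 = 12; supply is the short side, so Q = 12 trades at P = 20.
PS is the triangle above supply below 20: (1/2)(12)(20 - 8) = 72.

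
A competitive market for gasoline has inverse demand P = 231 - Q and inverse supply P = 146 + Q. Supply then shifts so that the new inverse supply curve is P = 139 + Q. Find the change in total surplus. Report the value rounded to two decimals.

309.75

Initial equilibrium: Q_0 = 42.5, P_0 = 188.5; CS_0 = (1/2)(42.5)(42.5) = 903.125, PS_0 = (1/2)(42.5)(42.5) = 903.125.
New equilibrium: 231 - Q = 139 + Q gives Q_1 = 46, P_1 = 185; CS_1 = 1058, PS_1 = 1058.
Change in total surplus = (1058 + 1058) - (903.125 + 903.125) = 309.75.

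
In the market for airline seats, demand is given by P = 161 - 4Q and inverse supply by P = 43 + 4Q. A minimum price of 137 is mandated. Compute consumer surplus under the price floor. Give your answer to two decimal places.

Free-market equilibrium: 161 - 4Q = 43 + 4Q gives Q* = 14.75, P* = 102.
At the floor price 137, quantity demanded is (161 - 137)/4 = 6; demand is the short side, so Q = 6 trades at P = 137.
CS is the triangle under demand above 137: (1/2)(6)(161 - 137) = 72.

72.00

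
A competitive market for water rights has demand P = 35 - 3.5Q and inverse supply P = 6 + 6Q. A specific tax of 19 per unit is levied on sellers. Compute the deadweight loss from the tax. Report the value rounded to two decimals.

Pre-tax equilibrium: 35 - 3.5Q = 6 + 6Q gives Q* = 3.0526, P* = 24.3158.
With the tax, sellers need 19 more per unit: 35 - 3.5Q = 6 + 6Q + 19, so Q_t = 1.0526. Buyers pay P_b = 31.3158; sellers receive P_s = P_b - 19 = 12.3158.
The welfare triangle lost has base Q* - Q_t = 2 and height t = 19, so DWL = (1/2)(2)(19) = 19.

19.00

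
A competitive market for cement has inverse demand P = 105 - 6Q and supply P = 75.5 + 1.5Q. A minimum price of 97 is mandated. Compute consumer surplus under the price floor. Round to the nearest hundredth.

Without the control, 105 - 6Q = 75.5 + 1.5Q so Q* = 3.9333 and P* = 81.4.
At P = 97, buyers demand (105 - 97)/6 = 1.3333 while sellers would supply more, so the quantity traded is 1.3333 at price 97.
CS is the triangle under demand above 97: (1/2)(1.3333)(105 - 97) = 5.3333.

5.33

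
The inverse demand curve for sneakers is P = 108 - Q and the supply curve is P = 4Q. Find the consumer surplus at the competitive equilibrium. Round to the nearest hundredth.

Set 108 - Q = 4Q, which gives 108 = 5Q, so Q* = 21.6 and P* = 108 - (21.6) = 86.4.
Consumer surplus is the triangle under demand above P*: (1/2)(21.6)(108 - 86.4) = (1/2)(21.6)(21.6) = 233.28.

233.28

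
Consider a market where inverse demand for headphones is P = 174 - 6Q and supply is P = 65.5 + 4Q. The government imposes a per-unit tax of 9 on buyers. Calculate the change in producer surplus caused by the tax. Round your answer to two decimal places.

-37.44

Pre-tax equilibrium: 174 - 6Q = 65.5 + 4Q gives Q* = 10.85, P* = 108.9.
With the tax, buyers' net willingness to pay falls by 9: (174 - 9) - 6Q = 65.5 + 4Q, so Q_t = 9.95. Buyers pay P_b = 114.3; sellers receive P_s = P_b - 9 = 105.3.
PS falls from (1/2)(10.85)(43.4) = 235.445 to (1/2)(9.95)(39.8) = 198.005, a change of -37.44.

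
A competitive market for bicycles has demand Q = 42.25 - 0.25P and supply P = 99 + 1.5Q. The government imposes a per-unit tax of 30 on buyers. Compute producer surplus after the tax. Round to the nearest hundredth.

39.67

Rewriting demand in inverse form: P = 169 - 4Q.
Pre-tax equilibrium: 169 - 4Q = 99 + 1.5Q gives Q* = 12.7273, P* = 118.0909.
With the tax, buyers' net willingness to pay falls by 30: (169 - 30) - 4Q = 99 + 1.5Q, so Q_t = 7.2727. Buyers pay P_b = 139.9091; sellers receive P_s = P_b - 30 = 109.9091.
PS = (1/2)(Q_t)(P_s - 99) = (1/2)(7.2727)(10.9091) = 39.6694.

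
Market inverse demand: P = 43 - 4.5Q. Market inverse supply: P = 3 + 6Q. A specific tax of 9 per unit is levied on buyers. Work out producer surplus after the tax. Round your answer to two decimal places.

26.15

Without the tax, 43 - 4.5Q = 3 + 6Q so Q* = 3.8095 and P* = 25.8571.
With the tax, buyers' net willingness to pay falls by 9: (43 - 9) - 4.5Q = 3 + 6Q, so Q_t = 2.9524. Buyers pay P_b = 29.7143; sellers receive P_s = P_b - 9 = 20.7143.
PS = (1/2)(Q_t)(P_s - 3) = (1/2)(2.9524)(17.7143) = 26.1497.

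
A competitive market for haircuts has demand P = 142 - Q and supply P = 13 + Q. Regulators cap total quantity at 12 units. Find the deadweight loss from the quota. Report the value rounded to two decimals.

Without the quota, 142 - Q = 13 + Q gives Q* = 64.5.
At Q = 12 the demand price is 142 - (12) = 130 and the supply price is 13 + (12) = 25.
Deadweight loss is the triangle between the curves from 12 to 64.5: (1/2)(130 - 25)(64.5 - 12) = 2756.25.

2756.25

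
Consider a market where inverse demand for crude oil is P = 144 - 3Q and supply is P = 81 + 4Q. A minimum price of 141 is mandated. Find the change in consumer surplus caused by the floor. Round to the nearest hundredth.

Free-market equilibrium: 144 - 3Q = 81 + 4Q gives Q* = 9, P* = 117.
At the floor price 141, quantity demanded is (144 - 141)/3 = 1; demand is the short side, so Q = 1 trades at P = 141.
CS goes from (1/2)(9)(27) = 121.5 to 1.5 (computed as (144 - 141)(1) - (1/2)(3)(1)^2), a change of -120.

-120.00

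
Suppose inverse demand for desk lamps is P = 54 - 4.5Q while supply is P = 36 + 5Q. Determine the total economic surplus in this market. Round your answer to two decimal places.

17.05

Equilibrium: 54 - 4.5Q = 36 + 5Q, so Q* = 1.8947 and P* = 45.4737.
Total surplus is the full triangle between the curves from 0 to Q*: (1/2)(1.8947)(54 - 36) = 17.0526.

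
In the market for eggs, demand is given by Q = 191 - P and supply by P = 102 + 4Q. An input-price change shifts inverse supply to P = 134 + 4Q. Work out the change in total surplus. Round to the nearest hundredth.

Rewriting demand in inverse form: P = 191 - Q.
Initial equilibrium: Q_0 = 17.8, P_0 = 173.2; CS_0 = (1/2)(17.8)(17.8) = 158.42, PS_0 = (1/2)(17.8)(71.2) = 633.68.
New equilibrium: 191 - Q = 134 + 4Q gives Q_1 = 11.4, P_1 = 179.6; CS_1 = 64.98, PS_1 = 259.92.
Change in total surplus = (64.98 + 259.92) - (158.42 + 633.68) = -467.2.

-467.20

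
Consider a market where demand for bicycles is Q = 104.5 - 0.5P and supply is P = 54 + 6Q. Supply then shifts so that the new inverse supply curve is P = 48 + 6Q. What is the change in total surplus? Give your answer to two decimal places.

118.50

Rewriting demand in inverse form: P = 209 - 2Q.
Initial equilibrium: Q_0 = 19.375, P_0 = 170.25; CS_0 = (1/2)(19.375)(38.75) = 375.3906, PS_0 = (1/2)(19.375)(116.25) = 1126.1719.
New equilibrium: 209 - 2Q = 48 + 6Q gives Q_1 = 20.125, P_1 = 168.75; CS_1 = 405.0156, PS_1 = 1215.0469.
Change in total surplus = (405.0156 + 1215.0469) - (375.3906 + 1126.1719) = 118.5.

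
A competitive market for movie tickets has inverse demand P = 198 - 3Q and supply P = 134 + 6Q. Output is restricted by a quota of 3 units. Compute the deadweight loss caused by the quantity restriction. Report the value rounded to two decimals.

Without the quota, 198 - 3Q = 134 + 6Q gives Q* = 7.1111.
At Q = 3 the demand price is 198 - 3(3) = 189 and the supply price is 134 + 6(3) = 152.
DWL = (1/2)(gap between curves at 3) x (Q* - 3) = (1/2)(37)(4.1111) = 76.0556.

76.06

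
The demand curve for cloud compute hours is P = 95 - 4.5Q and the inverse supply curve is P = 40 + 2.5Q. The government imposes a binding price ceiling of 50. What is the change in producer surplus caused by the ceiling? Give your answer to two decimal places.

Without the control, 95 - 4.5Q = 40 + 2.5Q so Q* = 7.8571 and P* = 59.6429.
At the ceiling price 50, quantity supplied is (50 - 40)/2.5 = 4; supply is the short side, so Q = 4 trades at P = 50.
PS goes from (1/2)(7.8571)(19.6429) = 77.1684 to 20 (computed as (50 - 40)(4) - (1/2)(2.5)(4)^2), a change of -57.1684.

-57.17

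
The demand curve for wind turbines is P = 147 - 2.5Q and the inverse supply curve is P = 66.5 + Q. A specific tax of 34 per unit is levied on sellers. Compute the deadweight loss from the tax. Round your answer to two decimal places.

165.14

Without the tax, 147 - 2.5Q = 66.5 + Q so Q* = 23 and P* = 89.5.
A tax on sellers shifts supply up by 34: 147 - 2.5Q = 66.5 + Q + 34, so Q_t = 13.2857. Buyers pay P_b = 113.7857; sellers receive P_s = P_b - 34 = 79.7857.
The welfare triangle lost has base Q* - Q_t = 9.7143 and height t = 34, so DWL = (1/2)(9.7143)(34) = 165.1429.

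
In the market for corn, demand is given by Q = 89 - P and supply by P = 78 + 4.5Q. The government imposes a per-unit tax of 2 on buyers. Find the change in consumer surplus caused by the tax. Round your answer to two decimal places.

-0.66

Rewriting demand in inverse form: P = 89 - Q.
Pre-tax equilibrium: 89 - Q = 78 + 4.5Q gives Q* = 2, P* = 87.
With the tax, buyers' net willingness to pay falls by 2: (89 - 2) - Q = 78 + 4.5Q, so Q_t = 1.6364. Buyers pay P_b = 87.3636; sellers receive P_s = P_b - 2 = 85.3636.
Consumers lose the trapezoid between P* and P_b out to Q_t plus the triangle from Q_t to Q*: change in CS = 1.3388 - 2 = -0.6612.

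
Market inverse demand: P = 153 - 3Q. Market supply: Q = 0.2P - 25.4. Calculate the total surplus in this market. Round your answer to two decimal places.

42.25

Rewriting supply in inverse form: P = 127 + 5Q.
Setting demand equal to supply, 26 = 8Q, so Q* = 3.25 and P* = 143.25.
CS = (1/2)(3.25)(9.75) = 15.8438 and PS = (1/2)(3.25)(16.25) = 26.4062, so total surplus = 42.25.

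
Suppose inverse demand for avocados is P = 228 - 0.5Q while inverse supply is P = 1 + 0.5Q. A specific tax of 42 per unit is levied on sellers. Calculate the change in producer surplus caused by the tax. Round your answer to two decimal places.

Pre-tax equilibrium: 228 - 0.5Q = 1 + 0.5Q gives Q* = 227, P* = 114.5.
With the tax, sellers need 42 more per unit: 228 - 0.5Q = 1 + 0.5Q + 42, so Q_t = 185. Buyers pay P_b = 135.5; sellers receive P_s = P_b - 42 = 93.5.
PS falls from (1/2)(227)(113.5) = 12882.25 to (1/2)(185)(92.5) = 8556.25, a change of -4326.

-4326.00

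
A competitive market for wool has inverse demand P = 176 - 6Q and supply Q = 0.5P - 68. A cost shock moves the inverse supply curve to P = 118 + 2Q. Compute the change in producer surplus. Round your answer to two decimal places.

27.56

Rewriting supply in inverse form: P = 136 + 2Q.
Initial equilibrium: Q_0 = 5, P_0 = 146; CS_0 = (1/2)(5)(30) = 75, PS_0 = (1/2)(5)(10) = 25.
New equilibrium: 176 - 6Q = 118 + 2Q gives Q_1 = 7.25, P_1 = 132.5; CS_1 = 157.6875, PS_1 = 52.5625.
Change in producer surplus = 52.5625 - 25 = 27.5625.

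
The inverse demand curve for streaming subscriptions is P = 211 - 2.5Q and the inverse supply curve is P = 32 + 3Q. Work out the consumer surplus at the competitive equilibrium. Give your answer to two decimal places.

1324.01

Set 211 - 2.5Q = 32 + 3Q, which gives 179 = 5.5Q, so Q* = 32.5455 and P* = 211 - 2.5(32.5455) = 129.6364.
CS is the area between the demand curve and P* from 0 to Q*: (1/2)(32.5455)(81.3636) = 1324.0083.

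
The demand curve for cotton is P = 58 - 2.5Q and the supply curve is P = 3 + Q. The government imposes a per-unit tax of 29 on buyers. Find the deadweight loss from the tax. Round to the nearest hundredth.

Without the tax, 58 - 2.5Q = 3 + Q so Q* = 15.7143 and P* = 18.7143.
A tax on buyers shifts demand down by 29: (58 - 29) - 2.5Q = 3 + Q, so Q_t = 7.4286. Buyers pay P_b = 39.4286; sellers receive P_s = P_b - 29 = 10.4286.
The welfare triangle lost has base Q* - Q_t = 8.2857 and height t = 29, so DWL = (1/2)(8.2857)(29) = 120.1429.

120.14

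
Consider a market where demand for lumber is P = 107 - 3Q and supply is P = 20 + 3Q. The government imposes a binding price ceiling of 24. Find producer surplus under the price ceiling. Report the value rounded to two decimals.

Without the control, 107 - 3Q = 20 + 3Q so Q* = 14.5 and P* = 63.5.
At the ceiling price 24, quantity supplied is (24 - 20)/3 = 1.3333; supply is the short side, so Q = 1.3333 trades at P = 24.
PS is the triangle above supply below 24: (1/2)(1.3333)(24 - 20) = 2.6667.

2.67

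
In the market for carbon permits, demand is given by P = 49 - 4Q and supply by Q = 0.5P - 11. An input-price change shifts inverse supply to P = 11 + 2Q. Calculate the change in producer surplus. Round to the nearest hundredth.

19.86

Rewriting supply in inverse form: P = 22 + 2Q.
Initial equilibrium: Q_0 = 4.5, P_0 = 31; CS_0 = (1/2)(4.5)(18) = 40.5, PS_0 = (1/2)(4.5)(9) = 20.25.
New equilibrium: 49 - 4Q = 11 + 2Q gives Q_1 = 6.3333, P_1 = 23.6667; CS_1 = 80.2222, PS_1 = 40.1111.
Change in producer surplus = 40.1111 - 20.25 = 19.8611.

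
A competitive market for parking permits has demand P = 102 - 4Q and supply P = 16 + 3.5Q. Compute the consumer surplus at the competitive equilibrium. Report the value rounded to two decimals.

262.97

Setting demand equal to supply, 86 = 7.5Q, so Q* = 11.4667 and P* = 56.1333.
The demand choke price is 102, so CS = (1/2)(Q*)(102 - P*) = (1/2)(11.4667)(45.8667) = 262.9689.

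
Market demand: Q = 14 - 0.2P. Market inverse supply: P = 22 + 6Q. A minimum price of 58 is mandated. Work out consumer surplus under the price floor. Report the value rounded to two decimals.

14.40

Rewriting demand in inverse form: P = 70 - 5Q.
Without the control, 70 - 5Q = 22 + 6Q so Q* = 4.3636 and P* = 48.1818.
At P = 58, buyers demand (70 - 58)/5 = 2.4 while sellers would supply more, so the quantity traded is 2.4 at price 58.
CS is the triangle under demand above 58: (1/2)(2.4)(70 - 58) = 14.4.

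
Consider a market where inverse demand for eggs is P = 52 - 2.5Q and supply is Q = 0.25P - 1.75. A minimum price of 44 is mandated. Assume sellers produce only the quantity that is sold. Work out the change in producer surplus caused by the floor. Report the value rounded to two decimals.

2.06

Rewriting supply in inverse form: P = 7 + 4Q.
Free-market equilibrium: 52 - 2.5Q = 7 + 4Q gives Q* = 6.9231, P* = 34.6923.
At the floor price 44, quantity demanded is (52 - 44)/2.5 = 3.2; demand is the short side, so Q = 3.2 trades at P = 44.
PS goes from (1/2)(6.9231)(27.6923) = 95.858 to 97.92 (computed as (44 - 7)(3.2) - (1/2)(4)(3.2)^2), a change of 2.062.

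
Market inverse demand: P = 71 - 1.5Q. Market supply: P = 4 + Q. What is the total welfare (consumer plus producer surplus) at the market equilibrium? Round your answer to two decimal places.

897.80

Set 71 - 1.5Q = 4 + Q, which gives 67 = 2.5Q, so Q* = 26.8 and P* = 71 - 1.5(26.8) = 30.8.
Total surplus is the full triangle between the curves from 0 to Q*: (1/2)(26.8)(71 - 4) = 897.8.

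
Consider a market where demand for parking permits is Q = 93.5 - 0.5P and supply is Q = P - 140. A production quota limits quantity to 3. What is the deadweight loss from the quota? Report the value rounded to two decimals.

Rewriting demand in inverse form: P = 187 - 2Q.
Rewriting supply in inverse form: P = 140 + Q.
Without the quota, 187 - 2Q = 140 + Q gives Q* = 15.6667.
At Q = 3 the demand price is 187 - 2(3) = 181 and the supply price is 140 + (3) = 143.
DWL = (1/2)(gap between curves at 3) x (Q* - 3) = (1/2)(38)(12.6667) = 240.6667.

240.67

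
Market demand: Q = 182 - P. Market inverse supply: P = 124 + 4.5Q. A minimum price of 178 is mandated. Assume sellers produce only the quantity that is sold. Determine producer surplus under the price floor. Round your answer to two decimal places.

Rewriting demand in inverse form: P = 182 - Q.
Free-market equilibrium: 182 - Q = 124 + 4.5Q gives Q* = 10.5455, P* = 171.4545.
At the floor price 178, quantity demanded is (182 - 178)/1 = 4; demand is the short side, so Q = 4 trades at P = 178.
The supply price at Q = 4 is 142. PS is the trapezoid between 178 and supply over [0, 4]: (1/2)[(178 - 124) + (178 - 142)](4) = 180.

180.00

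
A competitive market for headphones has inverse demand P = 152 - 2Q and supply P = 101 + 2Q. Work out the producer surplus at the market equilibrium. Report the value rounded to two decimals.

Setting demand equal to supply, 51 = 4Q, so Q* = 12.75 and P* = 126.5.
PS is the area between P* and the supply curve from 0 to Q*: (1/2)(12.75)(25.5) = 162.5625.

162.56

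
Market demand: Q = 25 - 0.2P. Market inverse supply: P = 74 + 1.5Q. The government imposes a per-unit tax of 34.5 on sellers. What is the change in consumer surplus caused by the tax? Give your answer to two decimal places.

Rewriting demand in inverse form: P = 125 - 5Q.
Pre-tax equilibrium: 125 - 5Q = 74 + 1.5Q gives Q* = 7.8462, P* = 85.7692.
A tax on sellers shifts supply up by 34.5: 125 - 5Q = 74 + 1.5Q + 34.5, so Q_t = 2.5385. Buyers pay P_b = 112.3077; sellers receive P_s = P_b - 34.5 = 77.8077.
CS falls from (1/2)(7.8462)(39.2308) = 153.9053 to (1/2)(2.5385)(12.6923) = 16.1095, a change of -137.7959.

-137.80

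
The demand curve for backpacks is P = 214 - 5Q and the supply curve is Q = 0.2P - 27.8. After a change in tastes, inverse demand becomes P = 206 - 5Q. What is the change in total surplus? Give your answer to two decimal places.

Rewriting supply in inverse form: P = 139 + 5Q.
Initial equilibrium: Q_0 = 7.5, P_0 = 176.5; CS_0 = (1/2)(7.5)(37.5) = 140.625, PS_0 = (1/2)(7.5)(37.5) = 140.625.
New equilibrium: 206 - 5Q = 139 + 5Q gives Q_1 = 6.7, P_1 = 172.5; CS_1 = 112.225, PS_1 = 112.225.
Change in total surplus = (112.225 + 112.225) - (140.625 + 140.625) = -56.8.

-56.80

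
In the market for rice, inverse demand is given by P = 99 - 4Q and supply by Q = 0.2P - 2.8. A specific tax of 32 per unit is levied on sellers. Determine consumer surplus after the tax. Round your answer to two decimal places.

Rewriting supply in inverse form: P = 14 + 5Q.
Without the tax, 99 - 4Q = 14 + 5Q so Q* = 9.4444 and P* = 61.2222.
With the tax, sellers need 32 more per unit: 99 - 4Q = 14 + 5Q + 32, so Q_t = 5.8889. Buyers pay P_b = 75.4444; sellers receive P_s = P_b - 32 = 43.4444.
CS = (1/2)(Q_t)(99 - P_b) = (1/2)(5.8889)(23.5556) = 69.358.

69.36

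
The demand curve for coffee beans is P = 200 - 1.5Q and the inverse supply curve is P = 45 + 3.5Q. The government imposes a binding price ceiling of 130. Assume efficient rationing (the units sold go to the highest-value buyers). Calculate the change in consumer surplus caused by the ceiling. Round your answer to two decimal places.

536.90

Without the control, 200 - 1.5Q = 45 + 3.5Q so Q* = 31 and P* = 153.5.
At P = 130, sellers supply (130 - 45)/3.5 = 24.2857 while buyers want more, so the quantity traded is 24.2857 at price 130.
CS goes from (1/2)(31)(46.5) = 720.75 to 1257.6531 (computed as (200 - 130)(24.2857) - (1/2)(1.5)(24.2857)^2), a change of 536.9031.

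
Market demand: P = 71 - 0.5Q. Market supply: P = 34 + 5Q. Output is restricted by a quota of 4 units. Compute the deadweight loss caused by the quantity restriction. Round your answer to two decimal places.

Unrestricted equilibrium: Q* = (71 - 34)/(0.5 + 5) = 6.7273.
At Q = 4 the demand price is 71 - 0.5(4) = 69 and the supply price is 34 + 5(4) = 54.
DWL = (1/2)(gap between curves at 4) x (Q* - 4) = (1/2)(15)(2.7273) = 20.4545.

20.45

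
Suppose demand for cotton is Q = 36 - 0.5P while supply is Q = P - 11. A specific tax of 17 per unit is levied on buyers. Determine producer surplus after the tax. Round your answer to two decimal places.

Rewriting demand in inverse form: P = 72 - 2Q.
Rewriting supply in inverse form: P = 11 + Q.
Pre-tax equilibrium: 72 - 2Q = 11 + Q gives Q* = 20.3333, P* = 31.3333.
A tax on buyers shifts demand down by 17: (72 - 17) - 2Q = 11 + Q, so Q_t = 14.6667. Buyers pay P_b = 42.6667; sellers receive P_s = P_b - 17 = 25.6667.
Producer surplus is the triangle above supply below P_s: (1/2)(14.6667)(25.6667 - 11) = 107.5556.

107.56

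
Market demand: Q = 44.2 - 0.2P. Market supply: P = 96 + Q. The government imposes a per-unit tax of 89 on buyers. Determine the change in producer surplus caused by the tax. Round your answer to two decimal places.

-199.01

Rewriting demand in inverse form: P = 221 - 5Q.
Without the tax, 221 - 5Q = 96 + Q so Q* = 20.8333 and P* = 116.8333.
With the tax, buyers' net willingness to pay falls by 89: (221 - 89) - 5Q = 96 + Q, so Q_t = 6. Buyers pay P_b = 191; sellers receive P_s = P_b - 89 = 102.
PS falls from (1/2)(20.8333)(20.8333) = 217.0139 to (1/2)(6)(6) = 18, a change of -199.0139.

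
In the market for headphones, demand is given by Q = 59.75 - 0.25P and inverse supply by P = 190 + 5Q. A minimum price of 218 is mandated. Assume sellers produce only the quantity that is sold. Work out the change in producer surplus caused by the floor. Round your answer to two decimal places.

3.99

Rewriting demand in inverse form: P = 239 - 4Q.
Free-market equilibrium: 239 - 4Q = 190 + 5Q gives Q* = 5.4444, P* = 217.2222.
At the floor price 218, quantity demanded is (239 - 218)/4 = 5.25; demand is the short side, so Q = 5.25 trades at P = 218.
PS goes from (1/2)(5.4444)(27.2222) = 74.1049 to 78.0938 (computed as (218 - 190)(5.25) - (1/2)(5)(5.25)^2), a change of 3.9888.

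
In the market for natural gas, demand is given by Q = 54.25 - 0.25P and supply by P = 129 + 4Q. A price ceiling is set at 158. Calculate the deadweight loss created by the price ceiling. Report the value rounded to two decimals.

56.25

Rewriting demand in inverse form: P = 217 - 4Q.
Without the control, 217 - 4Q = 129 + 4Q so Q* = 11 and P* = 173.
At P = 158, sellers supply (158 - 129)/4 = 7.25 while buyers want more, so the quantity traded is 7.25 at price 158.
At Q = 7.25 the demand price is 188 and the supply price is 158. Deadweight loss is the triangle between the curves from 7.25 to 11: (1/2)(188 - 158)(11 - 7.25) = 56.25.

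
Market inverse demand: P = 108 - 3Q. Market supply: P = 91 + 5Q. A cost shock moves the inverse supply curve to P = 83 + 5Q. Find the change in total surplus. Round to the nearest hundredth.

21.00

Initial equilibrium: Q_0 = 2.125, P_0 = 101.625; CS_0 = (1/2)(2.125)(6.375) = 6.7734, PS_0 = (1/2)(2.125)(10.625) = 11.2891.
New equilibrium: 108 - 3Q = 83 + 5Q gives Q_1 = 3.125, P_1 = 98.625; CS_1 = 14.6484, PS_1 = 24.4141.
Change in total surplus = (14.6484 + 24.4141) - (6.7734 + 11.2891) = 21.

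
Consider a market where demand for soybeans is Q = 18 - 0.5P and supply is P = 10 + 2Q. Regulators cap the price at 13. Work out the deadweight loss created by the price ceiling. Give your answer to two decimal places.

50.00

Rewriting demand in inverse form: P = 36 - 2Q.
Free-market equilibrium: 36 - 2Q = 10 + 2Q gives Q* = 6.5, P* = 23.
At the ceiling price 13, quantity supplied is (13 - 10)/2 = 1.5; supply is the short side, so Q = 1.5 trades at P = 13.
The lost-trades triangle has base Q* - 1.5 = 5 and height equal to the gap between the curves at Q = 1.5, which is 33 - 13 = 20. DWL = (1/2)(5)(20) = 50.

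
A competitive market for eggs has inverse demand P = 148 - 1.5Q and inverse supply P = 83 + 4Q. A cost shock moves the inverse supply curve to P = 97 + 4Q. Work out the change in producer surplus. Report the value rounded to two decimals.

Initial equilibrium: Q_0 = 11.8182, P_0 = 130.2727; CS_0 = (1/2)(11.8182)(17.7273) = 104.7521, PS_0 = (1/2)(11.8182)(47.2727) = 279.3388.
New equilibrium: 148 - 1.5Q = 97 + 4Q gives Q_1 = 9.2727, P_1 = 134.0909; CS_1 = 64.4876, PS_1 = 171.9669.
Change in producer surplus = 171.9669 - 279.3388 = -107.3719.

-107.37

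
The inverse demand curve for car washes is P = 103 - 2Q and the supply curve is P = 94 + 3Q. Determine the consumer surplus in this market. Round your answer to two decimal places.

Equilibrium: 103 - 2Q = 94 + 3Q, so Q* = 1.8 and P* = 99.4.
The demand choke price is 103, so CS = (1/2)(Q*)(103 - P*) = (1/2)(1.8)(3.6) = 3.24.

3.24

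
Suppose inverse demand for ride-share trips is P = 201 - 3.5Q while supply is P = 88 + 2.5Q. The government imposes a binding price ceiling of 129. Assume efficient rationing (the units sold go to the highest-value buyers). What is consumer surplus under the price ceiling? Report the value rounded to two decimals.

710.12

Free-market equilibrium: 201 - 3.5Q = 88 + 2.5Q gives Q* = 18.8333, P* = 135.0833.
At P = 129, sellers supply (129 - 88)/2.5 = 16.4 while buyers want more, so the quantity traded is 16.4 at price 129.
The demand price at Q = 16.4 is 143.6. CS is the trapezoid between demand and 129 over [0, 16.4]: (1/2)[(201 - 129) + (143.6 - 129)](16.4) = 710.12.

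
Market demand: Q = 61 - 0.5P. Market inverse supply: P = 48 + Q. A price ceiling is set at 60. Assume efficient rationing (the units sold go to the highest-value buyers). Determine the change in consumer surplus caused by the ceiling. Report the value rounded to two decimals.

Rewriting demand in inverse form: P = 122 - 2Q.
Without the control, 122 - 2Q = 48 + Q so Q* = 24.6667 and P* = 72.6667.
At P = 60, sellers supply (60 - 48)/1 = 12 while buyers want more, so the quantity traded is 12 at price 60.
CS goes from (1/2)(24.6667)(49.3333) = 608.4444 to 600 (computed as (122 - 60)(12) - (1/2)(2)(12)^2), a change of -8.4444.

-8.44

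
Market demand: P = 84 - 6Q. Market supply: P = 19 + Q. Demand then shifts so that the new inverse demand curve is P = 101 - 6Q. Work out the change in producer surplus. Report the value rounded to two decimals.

25.50

Initial equilibrium: Q_0 = 9.2857, P_0 = 28.2857; CS_0 = (1/2)(9.2857)(55.7143) = 258.6735, PS_0 = (1/2)(9.2857)(9.2857) = 43.1122.
New equilibrium: 101 - 6Q = 19 + Q gives Q_1 = 11.7143, P_1 = 30.7143; CS_1 = 411.6735, PS_1 = 68.6122.
Change in producer surplus = 68.6122 - 43.1122 = 25.5.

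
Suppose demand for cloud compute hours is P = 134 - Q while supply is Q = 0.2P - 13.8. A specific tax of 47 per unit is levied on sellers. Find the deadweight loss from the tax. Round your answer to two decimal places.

Rewriting supply in inverse form: P = 69 + 5Q.
Pre-tax equilibrium: 134 - Q = 69 + 5Q gives Q* = 10.8333, P* = 123.1667.
With the tax, sellers need 47 more per unit: 134 - Q = 69 + 5Q + 47, so Q_t = 3. Buyers pay P_b = 131; sellers receive P_s = P_b - 47 = 84.
The welfare triangle lost has base Q* - Q_t = 7.8333 and height t = 47, so DWL = (1/2)(7.8333)(47) = 184.0833.

184.08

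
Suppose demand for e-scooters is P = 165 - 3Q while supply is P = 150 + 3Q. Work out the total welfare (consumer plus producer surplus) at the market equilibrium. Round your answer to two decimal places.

18.75

Equilibrium: 165 - 3Q = 150 + 3Q, so Q* = 2.5 and P* = 157.5.
Total surplus is the full triangle between the curves from 0 to Q*: (1/2)(2.5)(165 - 150) = 18.75.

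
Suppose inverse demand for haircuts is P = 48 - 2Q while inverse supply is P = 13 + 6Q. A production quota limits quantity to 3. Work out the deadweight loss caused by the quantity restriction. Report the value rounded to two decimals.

7.56

Without the quota, 48 - 2Q = 13 + 6Q gives Q* = 4.375.
At Q = 3 the demand price is 48 - 2(3) = 42 and the supply price is 13 + 6(3) = 31.
DWL = (1/2)(gap between curves at 3) x (Q* - 3) = (1/2)(11)(1.375) = 7.5625.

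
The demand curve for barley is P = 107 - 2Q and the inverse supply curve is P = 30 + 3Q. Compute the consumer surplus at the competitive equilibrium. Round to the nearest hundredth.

237.16

Set 107 - 2Q = 30 + 3Q, which gives 77 = 5Q, so Q* = 15.4 and P* = 107 - 2(15.4) = 76.2.
CS is the area between the demand curve and P* from 0 to Q*: (1/2)(15.4)(30.8) = 237.16.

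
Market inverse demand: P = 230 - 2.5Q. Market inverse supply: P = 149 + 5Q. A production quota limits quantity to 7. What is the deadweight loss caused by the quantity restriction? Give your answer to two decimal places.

54.15

Without the quota, 230 - 2.5Q = 149 + 5Q gives Q* = 10.8.
At Q = 7 the demand price is 230 - 2.5(7) = 212.5 and the supply price is 149 + 5(7) = 184.
DWL = (1/2)(gap between curves at 7) x (Q* - 7) = (1/2)(28.5)(3.8) = 54.15.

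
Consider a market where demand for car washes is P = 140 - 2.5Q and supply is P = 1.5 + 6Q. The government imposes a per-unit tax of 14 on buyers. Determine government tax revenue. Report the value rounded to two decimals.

205.06

Pre-tax equilibrium: 140 - 2.5Q = 1.5 + 6Q gives Q* = 16.2941, P* = 99.2647.
With the tax, buyers' net willingness to pay falls by 14: (140 - 14) - 2.5Q = 1.5 + 6Q, so Q_t = 14.6471. Buyers pay P_b = 103.3824; sellers receive P_s = P_b - 14 = 89.3824.
Tax revenue = t x Q_t = 14 x 14.6471 = 205.0588.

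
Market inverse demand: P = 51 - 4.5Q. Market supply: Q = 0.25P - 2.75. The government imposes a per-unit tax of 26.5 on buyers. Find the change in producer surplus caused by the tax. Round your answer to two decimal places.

-39.25

Rewriting supply in inverse form: P = 11 + 4Q.
Pre-tax equilibrium: 51 - 4.5Q = 11 + 4Q gives Q* = 4.7059, P* = 29.8235.
With the tax, buyers' net willingness to pay falls by 26.5: (51 - 26.5) - 4.5Q = 11 + 4Q, so Q_t = 1.5882. Buyers pay P_b = 43.8529; sellers receive P_s = P_b - 26.5 = 17.3529.
PS falls from (1/2)(4.7059)(18.8235) = 44.2907 to (1/2)(1.5882)(6.3529) = 5.045, a change of -39.2457.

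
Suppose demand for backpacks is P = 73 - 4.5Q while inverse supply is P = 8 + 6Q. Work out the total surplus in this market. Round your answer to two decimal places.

Set 73 - 4.5Q = 8 + 6Q, which gives 65 = 10.5Q, so Q* = 6.1905 and P* = 73 - 4.5(6.1905) = 45.1429.
CS = (1/2)(6.1905)(27.8571) = 86.2245 and PS = (1/2)(6.1905)(37.1429) = 114.966, so total surplus = 201.1905.

201.19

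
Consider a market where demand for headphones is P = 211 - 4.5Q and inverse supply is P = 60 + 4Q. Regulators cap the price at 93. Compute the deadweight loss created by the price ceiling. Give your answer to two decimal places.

Without the control, 211 - 4.5Q = 60 + 4Q so Q* = 17.7647 and P* = 131.0588.
At the ceiling price 93, quantity supplied is (93 - 60)/4 = 8.25; supply is the short side, so Q = 8.25 trades at P = 93.
At Q = 8.25 the demand price is 173.875 and the supply price is 93. Deadweight loss is the triangle between the curves from 8.25 to 17.7647: (1/2)(173.875 - 93)(17.7647 - 8.25) = 384.7509.

384.75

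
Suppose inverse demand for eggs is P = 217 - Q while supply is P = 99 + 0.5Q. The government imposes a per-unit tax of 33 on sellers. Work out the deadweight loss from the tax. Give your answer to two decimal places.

Pre-tax equilibrium: 217 - Q = 99 + 0.5Q gives Q* = 78.6667, P* = 138.3333.
A tax on sellers shifts supply up by 33: 217 - Q = 99 + 0.5Q + 33, so Q_t = 56.6667. Buyers pay P_b = 160.3333; sellers receive P_s = P_b - 33 = 127.3333.
Deadweight loss is the triangle between the curves from Q_t to Q*: (1/2)(78.6667 - 56.6667)(33) = 363.

363.00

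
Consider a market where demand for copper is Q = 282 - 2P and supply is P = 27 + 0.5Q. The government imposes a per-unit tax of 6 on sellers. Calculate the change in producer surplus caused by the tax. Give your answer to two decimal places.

-333.00

Rewriting demand in inverse form: P = 141 - 0.5Q.
Pre-tax equilibrium: 141 - 0.5Q = 27 + 0.5Q gives Q* = 114, P* = 84.
With the tax, sellers need 6 more per unit: 141 - 0.5Q = 27 + 0.5Q + 6, so Q_t = 108. Buyers pay P_b = 87; sellers receive P_s = P_b - 6 = 81.
Producers lose the trapezoid between P_s and P* out to Q_t plus the triangle from Q_t to Q*: change in PS = 2916 - 3249 = -333.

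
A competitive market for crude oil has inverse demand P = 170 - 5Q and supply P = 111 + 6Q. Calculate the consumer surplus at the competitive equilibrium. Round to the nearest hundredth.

Setting demand equal to supply, 59 = 11Q, so Q* = 5.3636 and P* = 143.1818.
CS is the area between the demand curve and P* from 0 to Q*: (1/2)(5.3636)(26.8182) = 71.9215.

71.92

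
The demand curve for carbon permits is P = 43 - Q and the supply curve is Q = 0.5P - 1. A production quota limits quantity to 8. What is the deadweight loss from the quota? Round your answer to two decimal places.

48.17

Rewriting supply in inverse form: P = 2 + 2Q.
Without the quota, 43 - Q = 2 + 2Q gives Q* = 13.6667.
At Q = 8 the demand price is 43 - (8) = 35 and the supply price is 2 + 2(8) = 18.
Deadweight loss is the triangle between the curves from 8 to 13.6667: (1/2)(35 - 18)(13.6667 - 8) = 48.1667.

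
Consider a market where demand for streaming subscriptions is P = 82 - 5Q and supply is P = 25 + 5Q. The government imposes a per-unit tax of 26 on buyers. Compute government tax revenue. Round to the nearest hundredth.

80.60

Pre-tax equilibrium: 82 - 5Q = 25 + 5Q gives Q* = 5.7, P* = 53.5.
With the tax, buyers' net willingness to pay falls by 26: (82 - 26) - 5Q = 25 + 5Q, so Q_t = 3.1. Buyers pay P_b = 66.5; sellers receive P_s = P_b - 26 = 40.5.
Tax revenue = t x Q_t = 26 x 3.1 = 80.6.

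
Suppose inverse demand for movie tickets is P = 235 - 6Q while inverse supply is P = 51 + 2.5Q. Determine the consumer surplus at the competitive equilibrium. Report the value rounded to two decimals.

1405.79

Setting demand equal to supply, 184 = 8.5Q, so Q* = 21.6471 and P* = 105.1176.
CS is the area between the demand curve and P* from 0 to Q*: (1/2)(21.6471)(129.8824) = 1405.7855.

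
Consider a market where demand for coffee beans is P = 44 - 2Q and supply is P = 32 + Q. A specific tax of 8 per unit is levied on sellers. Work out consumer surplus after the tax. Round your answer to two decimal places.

1.78

Without the tax, 44 - 2Q = 32 + Q so Q* = 4 and P* = 36.
A tax on sellers shifts supply up by 8: 44 - 2Q = 32 + Q + 8, so Q_t = 1.3333. Buyers pay P_b = 41.3333; sellers receive P_s = P_b - 8 = 33.3333.
Consumer surplus is the triangle under demand above P_b: (1/2)(1.3333)(44 - 41.3333) = 1.7778.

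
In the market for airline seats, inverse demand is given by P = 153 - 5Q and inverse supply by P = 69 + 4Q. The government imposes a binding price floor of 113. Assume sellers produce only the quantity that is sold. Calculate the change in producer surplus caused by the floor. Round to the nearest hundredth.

49.78

Without the control, 153 - 5Q = 69 + 4Q so Q* = 9.3333 and P* = 106.3333.
At P = 113, buyers demand (153 - 113)/5 = 8 while sellers would supply more, so the quantity traded is 8 at price 113.
PS goes from (1/2)(9.3333)(37.3333) = 174.2222 to 224 (computed as (113 - 69)(8) - (1/2)(4)(8)^2), a change of 49.7778.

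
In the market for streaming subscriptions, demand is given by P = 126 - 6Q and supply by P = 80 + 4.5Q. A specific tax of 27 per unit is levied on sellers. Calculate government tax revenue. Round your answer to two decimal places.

48.86

Pre-tax equilibrium: 126 - 6Q = 80 + 4.5Q gives Q* = 4.381, P* = 99.7143.
A tax on sellers shifts supply up by 27: 126 - 6Q = 80 + 4.5Q + 27, so Q_t = 1.8095. Buyers pay P_b = 115.1429; sellers receive P_s = P_b - 27 = 88.1429.
Revenue is the tax times quantity traded: 27 x 1.8095 = 48.8571.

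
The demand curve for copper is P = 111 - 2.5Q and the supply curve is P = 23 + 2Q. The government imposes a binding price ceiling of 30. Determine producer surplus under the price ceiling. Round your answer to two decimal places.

Without the control, 111 - 2.5Q = 23 + 2Q so Q* = 19.5556 and P* = 62.1111.
At P = 30, sellers supply (30 - 23)/2 = 3.5 while buyers want more, so the quantity traded is 3.5 at price 30.
PS is the triangle above supply below 30: (1/2)(3.5)(30 - 23) = 12.25.

12.25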